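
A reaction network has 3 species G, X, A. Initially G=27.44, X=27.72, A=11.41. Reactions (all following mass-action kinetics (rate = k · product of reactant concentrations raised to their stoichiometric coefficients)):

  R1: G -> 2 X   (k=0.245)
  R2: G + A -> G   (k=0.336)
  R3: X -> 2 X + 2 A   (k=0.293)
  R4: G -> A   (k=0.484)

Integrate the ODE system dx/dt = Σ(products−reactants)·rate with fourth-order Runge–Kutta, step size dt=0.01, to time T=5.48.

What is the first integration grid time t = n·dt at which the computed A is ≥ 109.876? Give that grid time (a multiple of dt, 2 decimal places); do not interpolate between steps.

Threshold first reached at t = 4.79

RK4 with dt=0.01: 548 steps to T=5.48. Trajectory (selected grid times):
t=0.00: G=27.44 X=27.72 A=11.41
t=0.61: G=17.59 X=40.44 A=4.88
t=1.22: G=11.28 X=53.03 A=7.92
t=1.83: G=7.23 X=66.41 A=13.08
t=2.44: G=4.63 X=81.33 A=21.32
t=3.04: G=2.99 X=98.18 A=33.72
t=3.65: G=1.92 X=118.18 A=52.34
t=4.26: G=1.23 X=141.82 A=78.87
t=4.78: G=0.84 X=165.45 A=109.33
t=4.79: G=0.84 X=165.94 A=109.99
t=4.87: G=0.79 X=169.90 A=115.44
t=5.48: G=0.51 X=203.36 A=164.31
A(4.78)=109.326 < 109.876 but A(4.79)=109.993 ≥ 109.876, so the first grid time is t=4.79.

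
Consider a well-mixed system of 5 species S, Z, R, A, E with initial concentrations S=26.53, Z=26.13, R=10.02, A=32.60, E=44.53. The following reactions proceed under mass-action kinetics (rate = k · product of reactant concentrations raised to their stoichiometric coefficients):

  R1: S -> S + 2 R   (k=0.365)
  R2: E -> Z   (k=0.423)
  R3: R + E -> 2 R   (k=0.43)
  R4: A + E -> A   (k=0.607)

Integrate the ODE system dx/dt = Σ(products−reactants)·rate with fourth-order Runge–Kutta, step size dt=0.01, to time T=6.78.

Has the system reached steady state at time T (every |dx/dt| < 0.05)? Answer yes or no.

RK4 with dt=0.01: 678 steps to T=6.78. Trajectory (selected grid times):
t=0.00: S=26.53 Z=26.13 R=10.02 A=32.60 E=44.53
t=0.75: S=26.53 Z=26.83 R=35.56 A=32.60 E=0.00
t=1.51: S=26.53 Z=26.83 R=50.28 A=32.60 E=0.00
t=2.26: S=26.53 Z=26.83 R=64.80 A=32.60 E=0.00
t=3.01: S=26.53 Z=26.83 R=79.33 A=32.60 E=0.00
t=3.77: S=26.53 Z=26.83 R=94.05 A=32.60 E=0.00
t=4.52: S=26.53 Z=26.83 R=108.57 A=32.60 E=0.00
t=5.27: S=26.53 Z=26.83 R=123.10 A=32.60 E=0.00
t=6.03: S=26.53 Z=26.83 R=137.82 A=32.60 E=0.00
t=6.78: S=26.53 Z=26.83 R=152.34 A=32.60 E=0.00
Rates at T: R1=9.6835, R2=0.0000, R3=0.0000, R4=0.0000
dx/dt at T (Σ net stoichiometry × rate): S=+0.0000, Z=+0.0000, R=+19.3669, A=+0.0000, E=-0.0000
Largest |dx/dt| is |+19.3669| (R) ≥ 0.05 → not steady.

Steady state at T: no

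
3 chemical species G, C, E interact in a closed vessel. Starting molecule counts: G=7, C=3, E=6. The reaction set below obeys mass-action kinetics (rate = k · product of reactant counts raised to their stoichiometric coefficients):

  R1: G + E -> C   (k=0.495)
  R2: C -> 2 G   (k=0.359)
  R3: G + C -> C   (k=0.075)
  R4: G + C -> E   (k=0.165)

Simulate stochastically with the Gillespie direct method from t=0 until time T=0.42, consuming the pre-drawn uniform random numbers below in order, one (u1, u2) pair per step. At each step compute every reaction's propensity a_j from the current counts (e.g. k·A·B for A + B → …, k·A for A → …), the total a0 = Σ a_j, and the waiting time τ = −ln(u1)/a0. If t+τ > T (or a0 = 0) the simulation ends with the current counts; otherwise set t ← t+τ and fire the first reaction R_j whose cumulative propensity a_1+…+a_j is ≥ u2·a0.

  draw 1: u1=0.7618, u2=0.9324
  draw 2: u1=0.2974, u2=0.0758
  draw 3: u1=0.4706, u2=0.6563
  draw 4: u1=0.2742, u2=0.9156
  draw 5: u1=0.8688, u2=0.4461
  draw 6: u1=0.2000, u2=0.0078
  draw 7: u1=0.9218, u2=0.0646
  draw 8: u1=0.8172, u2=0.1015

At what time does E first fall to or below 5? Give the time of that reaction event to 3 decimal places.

Threshold first reached at t = 0.098

t=0.000: G=7 C=3 E=6
Draw 1: a1=20.790, a2=1.077, a3=1.575, a4=3.465, a0=26.907; τ=−ln(0.7618)/26.907=0.010 → t=0.010; u2·a0=0.9324·26.907=25.088; a1+…+a3=23.442 < 25.088 ≤ a1+…+a4=26.907 → R4 fires; G=6 C=2 E=7
Draw 2: a1=20.790, a2=0.718, a3=0.900, a4=1.980, a0=24.388; τ=−ln(0.2974)/24.388=0.050 → t=0.060; u2·a0=0.0758·24.388=1.849 ≤ a1=20.790 → R1 fires; G=5 C=3 E=6
Draw 3: a1=14.850, a2=1.077, a3=1.125, a4=2.475, a0=19.527; τ=−ln(0.4706)/19.527=0.039 → t=0.098; u2·a0=0.6563·19.527=12.816 ≤ a1=14.850 → R1 fires; G=4 C=4 E=5
Draw 4: a1=9.900, a2=1.436, a3=1.200, a4=2.640, a0=15.176; τ=−ln(0.2742)/15.176=0.085 → t=0.184; u2·a0=0.9156·15.176=13.895; a1+…+a3=12.536 < 13.895 ≤ a1+…+a4=15.176 → R4 fires; G=3 C=3 E=6
Draw 5: a1=8.910, a2=1.077, a3=0.675, a4=1.485, a0=12.147; τ=−ln(0.8688)/12.147=0.012 → t=0.195; u2·a0=0.4461·12.147=5.419 ≤ a1=8.910 → R1 fires; G=2 C=4 E=5
Draw 6: a1=4.950, a2=1.436, a3=0.600, a4=1.320, a0=8.306; τ=−ln(0.2000)/8.306=0.194 → t=0.389; u2·a0=0.0078·8.306=0.065 ≤ a1=4.950 → R1 fires; G=1 C=5 E=4
Draw 7: a1=1.980, a2=1.795, a3=0.375, a4=0.825, a0=4.975; τ=−ln(0.9218)/4.975=0.016 → t=0.405; u2·a0=0.0646·4.975=0.321 ≤ a1=1.980 → R1 fires; G=0 C=6 E=3
Draw 8: a1=0.000, a2=2.154, a3=0.000, a4=0.000, a0=2.154; τ=−ln(0.8172)/2.154=0.094 → t=0.499 > T=0.42: stop.
E first becomes ≤ 5 when it reaches 5 at the event at t=0.098.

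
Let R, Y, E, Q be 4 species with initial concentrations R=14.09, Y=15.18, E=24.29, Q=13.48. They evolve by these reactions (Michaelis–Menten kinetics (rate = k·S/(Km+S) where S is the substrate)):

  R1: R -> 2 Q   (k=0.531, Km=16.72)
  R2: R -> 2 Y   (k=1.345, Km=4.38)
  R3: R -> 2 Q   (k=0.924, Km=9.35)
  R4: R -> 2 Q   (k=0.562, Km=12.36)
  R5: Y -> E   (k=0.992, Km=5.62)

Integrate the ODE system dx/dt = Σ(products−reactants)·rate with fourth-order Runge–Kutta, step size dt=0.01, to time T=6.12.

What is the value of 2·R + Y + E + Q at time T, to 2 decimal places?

Value at T = 81.13

Check how each reaction changes W = 2·R + Y + E + Q (weight of products minus weight of reactants):
R1: R -> 2 Q: (1·2) − (2·1) = 2 − 2 = 0
R2: R -> 2 Y: (1·2) − (2·1) = 2 − 2 = 0
R3: R -> 2 Q: (1·2) − (2·1) = 2 − 2 = 0
R4: R -> 2 Q: (1·2) − (2·1) = 2 − 2 = 0
R5: Y -> E: (1·1) − (1·1) = 1 − 1 = 0
Every reaction leaves W unchanged, so W is conserved and no simulation is needed: W(T) = W(0) = 2·14.09 + 15.18 + 24.29 + 13.48 = 81.13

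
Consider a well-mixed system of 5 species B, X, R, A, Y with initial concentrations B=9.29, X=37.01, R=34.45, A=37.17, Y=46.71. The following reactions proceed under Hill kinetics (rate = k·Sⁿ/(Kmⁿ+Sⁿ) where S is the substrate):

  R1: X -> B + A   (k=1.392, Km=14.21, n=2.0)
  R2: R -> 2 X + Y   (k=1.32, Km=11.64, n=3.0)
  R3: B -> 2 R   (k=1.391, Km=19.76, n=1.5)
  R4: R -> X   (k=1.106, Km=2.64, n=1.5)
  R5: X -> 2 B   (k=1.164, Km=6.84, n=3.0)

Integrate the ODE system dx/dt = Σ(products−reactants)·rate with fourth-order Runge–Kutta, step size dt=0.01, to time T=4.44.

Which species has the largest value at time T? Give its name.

RK4 with dt=0.01: 444 steps to T=4.44. Trajectory (selected grid times):
t=0.00: B=9.29 X=37.01 R=34.45 A=37.17 Y=46.71
t=0.49: B=10.84 X=37.62 R=33.66 A=37.77 Y=47.33
t=0.99: B=12.39 X=38.24 R=32.92 A=38.38 Y=47.96
t=1.48: B=13.88 X=38.84 R=32.25 A=38.98 Y=48.58
t=1.97: B=15.36 X=39.43 R=31.63 A=39.58 Y=49.20
t=2.47: B=16.84 X=40.03 R=31.06 A=40.20 Y=49.83
t=2.96: B=18.27 X=40.61 R=30.53 A=40.80 Y=50.44
t=3.45: B=19.68 X=41.19 R=30.05 A=41.41 Y=51.05
t=3.95: B=21.11 X=41.77 R=29.60 A=42.03 Y=51.68
t=4.44: B=22.49 X=42.34 R=29.20 A=42.65 Y=52.29
At T=4.44: B=22.49 X=42.34 R=29.20 A=42.65 Y=52.29; the largest is Y.

Dominant species at T: Y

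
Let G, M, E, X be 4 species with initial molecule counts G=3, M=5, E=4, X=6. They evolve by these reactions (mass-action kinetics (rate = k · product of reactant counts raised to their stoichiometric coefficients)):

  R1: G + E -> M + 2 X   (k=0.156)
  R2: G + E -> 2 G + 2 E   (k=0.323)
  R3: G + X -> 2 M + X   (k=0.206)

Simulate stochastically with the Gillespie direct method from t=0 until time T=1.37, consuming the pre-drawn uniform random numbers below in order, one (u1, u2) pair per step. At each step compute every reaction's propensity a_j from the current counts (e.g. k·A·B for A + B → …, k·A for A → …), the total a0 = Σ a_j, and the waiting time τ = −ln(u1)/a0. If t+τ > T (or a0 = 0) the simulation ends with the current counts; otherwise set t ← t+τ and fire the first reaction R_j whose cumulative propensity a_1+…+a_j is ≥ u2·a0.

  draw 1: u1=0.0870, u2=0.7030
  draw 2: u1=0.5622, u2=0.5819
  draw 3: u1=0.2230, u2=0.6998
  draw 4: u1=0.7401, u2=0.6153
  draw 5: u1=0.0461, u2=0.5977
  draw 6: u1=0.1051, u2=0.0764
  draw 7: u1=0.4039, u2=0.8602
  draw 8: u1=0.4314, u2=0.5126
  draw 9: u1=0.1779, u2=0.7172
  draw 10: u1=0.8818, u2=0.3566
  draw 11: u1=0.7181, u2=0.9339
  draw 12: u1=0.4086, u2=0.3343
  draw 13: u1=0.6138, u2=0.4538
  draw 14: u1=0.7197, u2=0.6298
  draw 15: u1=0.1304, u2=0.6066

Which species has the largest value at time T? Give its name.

t=0.000: G=3 M=5 E=4 X=6
Draw 1: a1=1.872, a2=3.876, a3=3.708, a0=9.456; τ=−ln(0.0870)/9.456=0.258 → t=0.258; u2·a0=0.7030·9.456=6.648; a1+a2=5.748 < 6.648 ≤ a1+…+a3=9.456 → R3 fires; G=2 M=7 E=4 X=6
Draw 2: a1=1.248, a2=2.584, a3=2.472, a0=6.304; τ=−ln(0.5622)/6.304=0.091 → t=0.350; u2·a0=0.5819·6.304=3.668; a1=1.248 < 3.668 ≤ a1+a2=3.832 → R2 fires; G=3 M=7 E=5 X=6
Draw 3: a1=2.340, a2=4.845, a3=3.708, a0=10.893; τ=−ln(0.2230)/10.893=0.138 → t=0.487; u2·a0=0.6998·10.893=7.623; a1+a2=7.185 < 7.623 ≤ a1+…+a3=10.893 → R3 fires; G=2 M=9 E=5 X=6
Draw 4: a1=1.560, a2=3.230, a3=2.472, a0=7.262; τ=−ln(0.7401)/7.262=0.041 → t=0.529; u2·a0=0.6153·7.262=4.468; a1=1.560 < 4.468 ≤ a1+a2=4.790 → R2 fires; G=3 M=9 E=6 X=6
Draw 5: a1=2.808, a2=5.814, a3=3.708, a0=12.330; τ=−ln(0.0461)/12.330=0.250 → t=0.778; u2·a0=0.5977·12.330=7.370; a1=2.808 < 7.370 ≤ a1+a2=8.622 → R2 fires; G=4 M=9 E=7 X=6
Draw 6: a1=4.368, a2=9.044, a3=4.944, a0=18.356; τ=−ln(0.1051)/18.356=0.123 → t=0.901; u2·a0=0.0764·18.356=1.402 ≤ a1=4.368 → R1 fires; G=3 M=10 E=6 X=8
Draw 7: a1=2.808, a2=5.814, a3=4.944, a0=13.566; τ=−ln(0.4039)/13.566=0.067 → t=0.968; u2·a0=0.8602·13.566=11.669; a1+a2=8.622 < 11.669 ≤ a1+…+a3=13.566 → R3 fires; G=2 M=12 E=6 X=8
Draw 8: a1=1.872, a2=3.876, a3=3.296, a0=9.044; τ=−ln(0.4314)/9.044=0.093 → t=1.061; u2·a0=0.5126·9.044=4.636; a1=1.872 < 4.636 ≤ a1+a2=5.748 → R2 fires; G=3 M=12 E=7 X=8
Draw 9: a1=3.276, a2=6.783, a3=4.944, a0=15.003; τ=−ln(0.1779)/15.003=0.115 → t=1.176; u2·a0=0.7172·15.003=10.760; a1+a2=10.059 < 10.760 ≤ a1+…+a3=15.003 → R3 fires; G=2 M=14 E=7 X=8
Draw 10: a1=2.184, a2=4.522, a3=3.296, a0=10.002; τ=−ln(0.8818)/10.002=0.013 → t=1.189; u2·a0=0.3566·10.002=3.567; a1=2.184 < 3.567 ≤ a1+a2=6.706 → R2 fires; G=3 M=14 E=8 X=8
Draw 11: a1=3.744, a2=7.752, a3=4.944, a0=16.440; τ=−ln(0.7181)/16.440=0.020 → t=1.209; u2·a0=0.9339·16.440=15.353; a1+a2=11.496 < 15.353 ≤ a1+…+a3=16.440 → R3 fires; G=2 M=16 E=8 X=8
Draw 12: a1=2.496, a2=5.168, a3=3.296, a0=10.960; τ=−ln(0.4086)/10.960=0.082 → t=1.290; u2·a0=0.3343·10.960=3.664; a1=2.496 < 3.664 ≤ a1+a2=7.664 → R2 fires; G=3 M=16 E=9 X=8
Draw 13: a1=4.212, a2=8.721, a3=4.944, a0=17.877; τ=−ln(0.6138)/17.877=0.027 → t=1.318; u2·a0=0.4538·17.877=8.113; a1=4.212 < 8.113 ≤ a1+a2=12.933 → R2 fires; G=4 M=16 E=10 X=8
Draw 14: a1=6.240, a2=12.920, a3=6.592, a0=25.752; τ=−ln(0.7197)/25.752=0.013 → t=1.330; u2·a0=0.6298·25.752=16.219; a1=6.240 < 16.219 ≤ a1+a2=19.160 → R2 fires; G=5 M=16 E=11 X=8
Draw 15: a1=8.580, a2=17.765, a3=8.240, a0=34.585; τ=−ln(0.1304)/34.585=0.059 → t=1.389 > T=1.37: stop.
At T=1.37: G=5 M=16 E=11 X=8; the largest is M.

Dominant species at T: M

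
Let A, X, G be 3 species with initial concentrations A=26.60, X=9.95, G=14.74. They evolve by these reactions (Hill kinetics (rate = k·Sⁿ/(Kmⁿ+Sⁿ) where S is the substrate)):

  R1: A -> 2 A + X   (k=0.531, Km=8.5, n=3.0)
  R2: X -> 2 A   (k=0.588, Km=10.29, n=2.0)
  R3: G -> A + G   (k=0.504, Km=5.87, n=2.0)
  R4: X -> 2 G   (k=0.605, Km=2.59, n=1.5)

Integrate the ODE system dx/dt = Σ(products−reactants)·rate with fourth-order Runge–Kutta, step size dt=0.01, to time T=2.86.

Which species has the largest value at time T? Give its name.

RK4 with dt=0.01: 286 steps to T=2.86. Trajectory (selected grid times):
t=0.00: A=26.60 X=9.95 G=14.74
t=0.32: A=27.09 X=9.85 G=15.08
t=0.64: A=27.57 X=9.76 G=15.42
t=0.95: A=28.04 X=9.67 G=15.75
t=1.27: A=28.52 X=9.58 G=16.09
t=1.59: A=29.00 X=9.48 G=16.43
t=1.91: A=29.48 X=9.40 G=16.77
t=2.22: A=29.95 X=9.31 G=17.10
t=2.54: A=30.43 X=9.22 G=17.43
t=2.86: A=30.91 X=9.14 G=17.77
At T=2.86: A=30.91 X=9.14 G=17.77; the largest is A.

Dominant species at T: A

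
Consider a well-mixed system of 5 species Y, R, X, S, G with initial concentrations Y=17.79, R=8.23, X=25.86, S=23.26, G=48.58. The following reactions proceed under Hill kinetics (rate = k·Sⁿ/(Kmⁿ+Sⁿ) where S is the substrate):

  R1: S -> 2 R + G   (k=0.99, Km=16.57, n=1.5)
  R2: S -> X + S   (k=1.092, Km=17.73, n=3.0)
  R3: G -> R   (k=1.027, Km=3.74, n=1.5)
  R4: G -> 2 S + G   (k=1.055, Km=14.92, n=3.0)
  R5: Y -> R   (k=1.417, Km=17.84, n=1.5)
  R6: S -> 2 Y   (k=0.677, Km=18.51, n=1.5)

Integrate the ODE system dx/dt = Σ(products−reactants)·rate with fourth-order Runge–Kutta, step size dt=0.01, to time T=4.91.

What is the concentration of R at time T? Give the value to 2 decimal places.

RK4 with dt=0.01: 491 steps to T=4.91. Trajectory (selected grid times):
t=0.00: Y=17.79 R=8.23 X=25.86 S=23.26 G=48.58
t=0.55: Y=17.84 R=9.86 X=26.28 S=23.83 G=48.37
t=1.09: Y=17.89 R=11.46 X=26.70 S=24.37 G=48.17
t=1.64: Y=17.95 R=13.11 X=27.14 S=24.92 G=47.97
t=2.18: Y=18.02 R=14.73 X=27.58 S=25.46 G=47.77
t=2.73: Y=18.09 R=16.40 X=28.03 S=25.99 G=47.58
t=3.27: Y=18.16 R=18.04 X=28.48 S=26.51 G=47.39
t=3.82: Y=18.24 R=19.72 X=28.95 S=27.03 G=47.20
t=4.36: Y=18.32 R=21.38 X=29.41 S=27.54 G=47.02
t=4.91: Y=18.40 R=23.07 X=29.89 S=28.05 G=46.85
Read off R at T=4.91: 23.07

R at T = 23.07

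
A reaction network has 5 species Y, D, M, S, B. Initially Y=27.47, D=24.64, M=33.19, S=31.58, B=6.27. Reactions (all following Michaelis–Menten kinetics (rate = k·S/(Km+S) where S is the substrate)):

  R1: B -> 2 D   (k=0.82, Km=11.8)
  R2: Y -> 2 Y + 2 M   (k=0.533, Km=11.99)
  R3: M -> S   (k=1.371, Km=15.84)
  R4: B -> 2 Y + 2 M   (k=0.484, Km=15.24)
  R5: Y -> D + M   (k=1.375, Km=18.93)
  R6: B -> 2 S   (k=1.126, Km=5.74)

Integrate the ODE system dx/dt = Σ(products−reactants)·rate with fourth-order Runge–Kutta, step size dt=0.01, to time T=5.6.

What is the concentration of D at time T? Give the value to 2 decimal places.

RK4 with dt=0.01: 560 steps to T=5.6. Trajectory (selected grid times):
t=0.00: Y=27.47 D=24.64 M=33.19 S=31.58 B=6.27
t=0.62: Y=27.36 D=25.49 M=33.75 S=32.87 B=5.66
t=1.24: Y=27.25 D=26.31 M=34.29 S=34.12 B=5.08
t=1.87: Y=27.12 D=27.12 M=34.82 S=35.36 B=4.54
t=2.49: Y=26.97 D=27.89 M=35.32 S=36.54 B=4.04
t=3.11: Y=26.82 D=28.64 M=35.81 S=37.69 B=3.58
t=3.73: Y=26.66 D=29.36 M=36.28 S=38.79 B=3.15
t=4.36: Y=26.48 D=30.07 M=36.75 S=39.88 B=2.76
t=4.98: Y=26.30 D=30.75 M=37.19 S=40.91 B=2.41
t=5.60: Y=26.11 D=31.41 M=37.62 S=41.90 B=2.09
Read off D at T=5.6: 31.41

D at T = 31.41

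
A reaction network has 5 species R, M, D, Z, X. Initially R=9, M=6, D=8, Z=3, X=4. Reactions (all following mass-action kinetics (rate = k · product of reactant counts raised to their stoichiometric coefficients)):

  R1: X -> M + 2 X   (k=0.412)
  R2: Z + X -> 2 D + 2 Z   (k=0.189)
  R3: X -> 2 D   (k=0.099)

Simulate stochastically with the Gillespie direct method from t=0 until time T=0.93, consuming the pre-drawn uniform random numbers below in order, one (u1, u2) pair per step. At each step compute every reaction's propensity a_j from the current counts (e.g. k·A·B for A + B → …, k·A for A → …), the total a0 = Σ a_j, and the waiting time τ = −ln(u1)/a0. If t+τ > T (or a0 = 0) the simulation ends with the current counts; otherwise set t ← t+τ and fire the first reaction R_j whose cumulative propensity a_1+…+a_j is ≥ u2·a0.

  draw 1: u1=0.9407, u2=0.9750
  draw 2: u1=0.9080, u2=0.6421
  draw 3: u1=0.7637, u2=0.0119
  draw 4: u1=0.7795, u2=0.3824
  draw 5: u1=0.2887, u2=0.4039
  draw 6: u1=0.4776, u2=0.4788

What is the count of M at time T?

t=0.000: R=9 M=6 D=8 Z=3 X=4
Draw 1: a1=1.648, a2=2.268, a3=0.396, a0=4.312; τ=−ln(0.9407)/4.312=0.014 → t=0.014; u2·a0=0.9750·4.312=4.204; a1+a2=3.916 < 4.204 ≤ a1+…+a3=4.312 → R3 fires; R=9 M=6 D=10 Z=3 X=3
Draw 2: a1=1.236, a2=1.701, a3=0.297, a0=3.234; τ=−ln(0.9080)/3.234=0.030 → t=0.044; u2·a0=0.6421·3.234=2.077; a1=1.236 < 2.077 ≤ a1+a2=2.937 → R2 fires; R=9 M=6 D=12 Z=4 X=2
Draw 3: a1=0.824, a2=1.512, a3=0.198, a0=2.534; τ=−ln(0.7637)/2.534=0.106 → t=0.150; u2·a0=0.0119·2.534=0.030 ≤ a1=0.824 → R1 fires; R=9 M=7 D=12 Z=4 X=3
Draw 4: a1=1.236, a2=2.268, a3=0.297, a0=3.801; τ=−ln(0.7795)/3.801=0.066 → t=0.216; u2·a0=0.3824·3.801=1.454; a1=1.236 < 1.454 ≤ a1+a2=3.504 → R2 fires; R=9 M=7 D=14 Z=5 X=2
Draw 5: a1=0.824, a2=1.890, a3=0.198, a0=2.912; τ=−ln(0.2887)/2.912=0.427 → t=0.643; u2·a0=0.4039·2.912=1.176; a1=0.824 < 1.176 ≤ a1+a2=2.714 → R2 fires; R=9 M=7 D=16 Z=6 X=1
Draw 6: a1=0.412, a2=1.134, a3=0.099, a0=1.645; τ=−ln(0.4776)/1.645=0.449 → t=1.092 > T=0.93: stop.
Read off M at T=0.93: 7

M at T = 7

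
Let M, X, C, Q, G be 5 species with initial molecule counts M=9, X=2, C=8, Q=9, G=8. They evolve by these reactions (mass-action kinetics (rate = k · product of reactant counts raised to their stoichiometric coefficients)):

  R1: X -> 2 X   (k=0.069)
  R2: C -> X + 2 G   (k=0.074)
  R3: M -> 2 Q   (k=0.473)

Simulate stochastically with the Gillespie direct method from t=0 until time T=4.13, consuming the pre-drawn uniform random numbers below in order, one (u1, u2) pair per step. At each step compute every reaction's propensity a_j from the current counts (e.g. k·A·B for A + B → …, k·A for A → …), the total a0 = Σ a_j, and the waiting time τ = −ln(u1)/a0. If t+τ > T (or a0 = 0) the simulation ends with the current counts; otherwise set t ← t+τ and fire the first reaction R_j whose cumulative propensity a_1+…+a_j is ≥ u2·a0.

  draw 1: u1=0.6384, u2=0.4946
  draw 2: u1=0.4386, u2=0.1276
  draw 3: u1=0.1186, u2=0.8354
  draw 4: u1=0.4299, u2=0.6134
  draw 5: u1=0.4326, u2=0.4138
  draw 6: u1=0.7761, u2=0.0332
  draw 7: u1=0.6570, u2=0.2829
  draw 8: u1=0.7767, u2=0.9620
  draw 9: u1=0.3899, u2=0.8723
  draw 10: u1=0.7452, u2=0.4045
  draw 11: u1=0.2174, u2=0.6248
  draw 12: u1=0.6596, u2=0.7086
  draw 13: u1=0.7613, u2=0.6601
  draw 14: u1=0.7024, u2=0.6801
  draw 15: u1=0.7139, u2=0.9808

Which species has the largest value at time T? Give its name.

t=0.000: M=9 X=2 C=8 Q=9 G=8
Draw 1: a1=0.138, a2=0.592, a3=4.257, a0=4.987; τ=−ln(0.6384)/4.987=0.090 → t=0.090; u2·a0=0.4946·4.987=2.467; a1+a2=0.730 < 2.467 ≤ a1+…+a3=4.987 → R3 fires; M=8 X=2 C=8 Q=11 G=8
Draw 2: a1=0.138, a2=0.592, a3=3.784, a0=4.514; τ=−ln(0.4386)/4.514=0.183 → t=0.273; u2·a0=0.1276·4.514=0.576; a1=0.138 < 0.576 ≤ a1+a2=0.730 → R2 fires; M=8 X=3 C=7 Q=11 G=10
Draw 3: a1=0.207, a2=0.518, a3=3.784, a0=4.509; τ=−ln(0.1186)/4.509=0.473 → t=0.745; u2·a0=0.8354·4.509=3.767; a1+a2=0.725 < 3.767 ≤ a1+…+a3=4.509 → R3 fires; M=7 X=3 C=7 Q=13 G=10
Draw 4: a1=0.207, a2=0.518, a3=3.311, a0=4.036; τ=−ln(0.4299)/4.036=0.209 → t=0.955; u2·a0=0.6134·4.036=2.476; a1+a2=0.725 < 2.476 ≤ a1+…+a3=4.036 → R3 fires; M=6 X=3 C=7 Q=15 G=10
Draw 5: a1=0.207, a2=0.518, a3=2.838, a0=3.563; τ=−ln(0.4326)/3.563=0.235 → t=1.190; u2·a0=0.4138·3.563=1.474; a1+a2=0.725 < 1.474 ≤ a1+…+a3=3.563 → R3 fires; M=5 X=3 C=7 Q=17 G=10
Draw 6: a1=0.207, a2=0.518, a3=2.365, a0=3.090; τ=−ln(0.7761)/3.090=0.082 → t=1.272; u2·a0=0.0332·3.090=0.103 ≤ a1=0.207 → R1 fires; M=5 X=4 C=7 Q=17 G=10
Draw 7: a1=0.276, a2=0.518, a3=2.365, a0=3.159; τ=−ln(0.6570)/3.159=0.133 → t=1.405; u2·a0=0.2829·3.159=0.894; a1+a2=0.794 < 0.894 ≤ a1+…+a3=3.159 → R3 fires; M=4 X=4 C=7 Q=19 G=10
Draw 8: a1=0.276, a2=0.518, a3=1.892, a0=2.686; τ=−ln(0.7767)/2.686=0.094 → t=1.499; u2·a0=0.9620·2.686=2.584; a1+a2=0.794 < 2.584 ≤ a1+…+a3=2.686 → R3 fires; M=3 X=4 C=7 Q=21 G=10
Draw 9: a1=0.276, a2=0.518, a3=1.419, a0=2.213; τ=−ln(0.3899)/2.213=0.426 → t=1.924; u2·a0=0.8723·2.213=1.930; a1+a2=0.794 < 1.930 ≤ a1+…+a3=2.213 → R3 fires; M=2 X=4 C=7 Q=23 G=10
Draw 10: a1=0.276, a2=0.518, a3=0.946, a0=1.740; τ=−ln(0.7452)/1.740=0.169 → t=2.093; u2·a0=0.4045·1.740=0.704; a1=0.276 < 0.704 ≤ a1+a2=0.794 → R2 fires; M=2 X=5 C=6 Q=23 G=12
Draw 11: a1=0.345, a2=0.444, a3=0.946, a0=1.735; τ=−ln(0.2174)/1.735=0.880 → t=2.973; u2·a0=0.6248·1.735=1.084; a1+a2=0.789 < 1.084 ≤ a1+…+a3=1.735 → R3 fires; M=1 X=5 C=6 Q=25 G=12
Draw 12: a1=0.345, a2=0.444, a3=0.473, a0=1.262; τ=−ln(0.6596)/1.262=0.330 → t=3.303; u2·a0=0.7086·1.262=0.894; a1+a2=0.789 < 0.894 ≤ a1+…+a3=1.262 → R3 fires; M=0 X=5 C=6 Q=27 G=12
Draw 13: a1=0.345, a2=0.444, a3=0.000, a0=0.789; τ=−ln(0.7613)/0.789=0.346 → t=3.648; u2·a0=0.6601·0.789=0.521; a1=0.345 < 0.521 ≤ a1+a2=0.789 → R2 fires; M=0 X=6 C=5 Q=27 G=14
Draw 14: a1=0.414, a2=0.370, a3=0.000, a0=0.784; τ=−ln(0.7024)/0.784=0.451 → t=4.099; u2·a0=0.6801·0.784=0.533; a1=0.414 < 0.533 ≤ a1+a2=0.784 → R2 fires; M=0 X=7 C=4 Q=27 G=16
Draw 15: a1=0.483, a2=0.296, a3=0.000, a0=0.779; τ=−ln(0.7139)/0.779=0.433 → t=4.532 > T=4.13: stop.
At T=4.13: M=0 X=7 C=4 Q=27 G=16; the largest is Q.

Dominant species at T: Q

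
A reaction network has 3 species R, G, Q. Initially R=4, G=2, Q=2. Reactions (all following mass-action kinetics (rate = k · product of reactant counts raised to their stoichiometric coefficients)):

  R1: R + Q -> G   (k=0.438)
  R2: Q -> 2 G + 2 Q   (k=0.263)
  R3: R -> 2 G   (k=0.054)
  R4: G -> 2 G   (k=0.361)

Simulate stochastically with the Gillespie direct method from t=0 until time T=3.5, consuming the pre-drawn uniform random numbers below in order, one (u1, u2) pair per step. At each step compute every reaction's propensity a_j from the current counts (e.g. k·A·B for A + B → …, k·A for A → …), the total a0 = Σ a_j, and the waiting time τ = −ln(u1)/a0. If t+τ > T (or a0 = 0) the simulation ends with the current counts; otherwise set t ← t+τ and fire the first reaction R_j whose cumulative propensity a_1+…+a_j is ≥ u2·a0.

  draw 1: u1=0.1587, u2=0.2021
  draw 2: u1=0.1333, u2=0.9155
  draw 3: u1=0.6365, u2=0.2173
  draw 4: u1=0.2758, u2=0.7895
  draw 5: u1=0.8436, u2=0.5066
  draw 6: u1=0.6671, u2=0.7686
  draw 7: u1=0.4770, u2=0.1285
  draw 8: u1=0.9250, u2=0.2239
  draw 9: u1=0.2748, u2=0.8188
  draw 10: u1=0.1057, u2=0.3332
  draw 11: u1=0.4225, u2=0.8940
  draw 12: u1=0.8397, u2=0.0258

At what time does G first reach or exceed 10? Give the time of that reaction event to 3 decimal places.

t=0.000: R=4 G=2 Q=2
Draw 1: a1=3.504, a2=0.526, a3=0.216, a4=0.722, a0=4.968; τ=−ln(0.1587)/4.968=0.371 → t=0.371; u2·a0=0.2021·4.968=1.004 ≤ a1=3.504 → R1 fires; R=3 G=3 Q=1
Draw 2: a1=1.314, a2=0.263, a3=0.162, a4=1.083, a0=2.822; τ=−ln(0.1333)/2.822=0.714 → t=1.085; u2·a0=0.9155·2.822=2.584; a1+…+a3=1.739 < 2.584 ≤ a1+…+a4=2.822 → R4 fires; R=3 G=4 Q=1
Draw 3: a1=1.314, a2=0.263, a3=0.162, a4=1.444, a0=3.183; τ=−ln(0.6365)/3.183=0.142 → t=1.227; u2·a0=0.2173·3.183=0.692 ≤ a1=1.314 → R1 fires; R=2 G=5 Q=0
Draw 4: a1=0.000, a2=0.000, a3=0.108, a4=1.805, a0=1.913; τ=−ln(0.2758)/1.913=0.673 → t=1.900; u2·a0=0.7895·1.913=1.510; a1+…+a3=0.108 < 1.510 ≤ a1+…+a4=1.913 → R4 fires; R=2 G=6 Q=0
Draw 5: a1=0.000, a2=0.000, a3=0.108, a4=2.166, a0=2.274; τ=−ln(0.8436)/2.274=0.075 → t=1.975; u2·a0=0.5066·2.274=1.152; a1+…+a3=0.108 < 1.152 ≤ a1+…+a4=2.274 → R4 fires; R=2 G=7 Q=0
Draw 6: a1=0.000, a2=0.000, a3=0.108, a4=2.527, a0=2.635; τ=−ln(0.6671)/2.635=0.154 → t=2.128; u2·a0=0.7686·2.635=2.025; a1+…+a3=0.108 < 2.025 ≤ a1+…+a4=2.635 → R4 fires; R=2 G=8 Q=0
Draw 7: a1=0.000, a2=0.000, a3=0.108, a4=2.888, a0=2.996; τ=−ln(0.4770)/2.996=0.247 → t=2.375; u2·a0=0.1285·2.996=0.385; a1+…+a3=0.108 < 0.385 ≤ a1+…+a4=2.996 → R4 fires; R=2 G=9 Q=0
Draw 8: a1=0.000, a2=0.000, a3=0.108, a4=3.249, a0=3.357; τ=−ln(0.9250)/3.357=0.023 → t=2.399; u2·a0=0.2239·3.357=0.752; a1+…+a3=0.108 < 0.752 ≤ a1+…+a4=3.357 → R4 fires; R=2 G=10 Q=0
Draw 9: a1=0.000, a2=0.000, a3=0.108, a4=3.610, a0=3.718; τ=−ln(0.2748)/3.718=0.347 → t=2.746; u2·a0=0.8188·3.718=3.044; a1+…+a3=0.108 < 3.044 ≤ a1+…+a4=3.718 → R4 fires; R=2 G=11 Q=0
Draw 10: a1=0.000, a2=0.000, a3=0.108, a4=3.971, a0=4.079; τ=−ln(0.1057)/4.079=0.551 → t=3.297; u2·a0=0.3332·4.079=1.359; a1+…+a3=0.108 < 1.359 ≤ a1+…+a4=4.079 → R4 fires; R=2 G=12 Q=0
Draw 11: a1=0.000, a2=0.000, a3=0.108, a4=4.332, a0=4.440; τ=−ln(0.4225)/4.440=0.194 → t=3.491; u2·a0=0.8940·4.440=3.969; a1+…+a3=0.108 < 3.969 ≤ a1+…+a4=4.440 → R4 fires; R=2 G=13 Q=0
Draw 12: a1=0.000, a2=0.000, a3=0.108, a4=4.693, a0=4.801; τ=−ln(0.8397)/4.801=0.036 → t=3.527 > T=3.5: stop.
G first becomes ≥ 10 when it reaches 10 at the event at t=2.399.

Threshold first reached at t = 2.399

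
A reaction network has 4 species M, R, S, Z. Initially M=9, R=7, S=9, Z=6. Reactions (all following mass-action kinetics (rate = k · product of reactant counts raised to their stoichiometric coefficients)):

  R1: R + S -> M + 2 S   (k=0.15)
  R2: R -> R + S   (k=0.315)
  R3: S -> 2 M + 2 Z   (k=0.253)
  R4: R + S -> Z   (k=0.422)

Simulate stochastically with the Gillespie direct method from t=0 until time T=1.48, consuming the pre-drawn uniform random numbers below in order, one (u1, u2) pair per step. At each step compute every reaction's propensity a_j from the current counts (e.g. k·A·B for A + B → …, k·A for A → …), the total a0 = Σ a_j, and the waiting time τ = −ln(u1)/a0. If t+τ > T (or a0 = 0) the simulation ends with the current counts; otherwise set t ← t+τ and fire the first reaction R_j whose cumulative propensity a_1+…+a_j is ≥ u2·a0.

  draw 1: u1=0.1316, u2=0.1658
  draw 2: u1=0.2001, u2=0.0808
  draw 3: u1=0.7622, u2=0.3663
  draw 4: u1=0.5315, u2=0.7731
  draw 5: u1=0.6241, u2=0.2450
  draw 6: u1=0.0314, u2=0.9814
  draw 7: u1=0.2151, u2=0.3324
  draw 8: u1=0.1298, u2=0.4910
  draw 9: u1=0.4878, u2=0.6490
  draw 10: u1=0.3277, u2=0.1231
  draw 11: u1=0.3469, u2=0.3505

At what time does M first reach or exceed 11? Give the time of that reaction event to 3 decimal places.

t=0.000: M=9 R=7 S=9 Z=6
Draw 1: a1=9.450, a2=2.205, a3=2.277, a4=26.586, a0=40.518; τ=−ln(0.1316)/40.518=0.050 → t=0.050; u2·a0=0.1658·40.518=6.718 ≤ a1=9.450 → R1 fires; M=10 R=6 S=10 Z=6
Draw 2: a1=9.000, a2=1.890, a3=2.530, a4=25.320, a0=38.740; τ=−ln(0.2001)/38.740=0.042 → t=0.092; u2·a0=0.0808·38.740=3.130 ≤ a1=9.000 → R1 fires; M=11 R=5 S=11 Z=6
Draw 3: a1=8.250, a2=1.575, a3=2.783, a4=23.210, a0=35.818; τ=−ln(0.7622)/35.818=0.008 → t=0.099; u2·a0=0.3663·35.818=13.120; a1+…+a3=12.608 < 13.120 ≤ a1+…+a4=35.818 → R4 fires; M=11 R=4 S=10 Z=7
Draw 4: a1=6.000, a2=1.260, a3=2.530, a4=16.880, a0=26.670; τ=−ln(0.5315)/26.670=0.024 → t=0.123; u2·a0=0.7731·26.670=20.619; a1+…+a3=9.790 < 20.619 ≤ a1+…+a4=26.670 → R4 fires; M=11 R=3 S=9 Z=8
Draw 5: a1=4.050, a2=0.945, a3=2.277, a4=11.394, a0=18.666; τ=−ln(0.6241)/18.666=0.025 → t=0.148; u2·a0=0.2450·18.666=4.573; a1=4.050 < 4.573 ≤ a1+a2=4.995 → R2 fires; M=11 R=3 S=10 Z=8
Draw 6: a1=4.500, a2=0.945, a3=2.530, a4=12.660, a0=20.635; τ=−ln(0.0314)/20.635=0.168 → t=0.316; u2·a0=0.9814·20.635=20.251; a1+…+a3=7.975 < 20.251 ≤ a1+…+a4=20.635 → R4 fires; M=11 R=2 S=9 Z=9
Draw 7: a1=2.700, a2=0.630, a3=2.277, a4=7.596, a0=13.203; τ=−ln(0.2151)/13.203=0.116 → t=0.432; u2·a0=0.3324·13.203=4.389; a1+a2=3.330 < 4.389 ≤ a1+…+a3=5.607 → R3 fires; M=13 R=2 S=8 Z=11
Draw 8: a1=2.400, a2=0.630, a3=2.024, a4=6.752, a0=11.806; τ=−ln(0.1298)/11.806=0.173 → t=0.605; u2·a0=0.4910·11.806=5.797; a1+…+a3=5.054 < 5.797 ≤ a1+…+a4=11.806 → R4 fires; M=13 R=1 S=7 Z=12
Draw 9: a1=1.050, a2=0.315, a3=1.771, a4=2.954, a0=6.090; τ=−ln(0.4878)/6.090=0.118 → t=0.723; u2·a0=0.6490·6.090=3.952; a1+…+a3=3.136 < 3.952 ≤ a1+…+a4=6.090 → R4 fires; M=13 R=0 S=6 Z=13
Draw 10: a1=0.000, a2=0.000, a3=1.518, a4=0.000, a0=1.518; τ=−ln(0.3277)/1.518=0.735 → t=1.458; u2·a0=0.1231·1.518=0.187; a1+a2=0.000 < 0.187 ≤ a1+…+a3=1.518 → R3 fires; M=15 R=0 S=5 Z=15
Draw 11: a1=0.000, a2=0.000, a3=1.265, a4=0.000, a0=1.265; τ=−ln(0.3469)/1.265=0.837 → t=2.295 > T=1.48: stop.
M first becomes ≥ 11 when it reaches 11 at the event at t=0.092.

Threshold first reached at t = 0.092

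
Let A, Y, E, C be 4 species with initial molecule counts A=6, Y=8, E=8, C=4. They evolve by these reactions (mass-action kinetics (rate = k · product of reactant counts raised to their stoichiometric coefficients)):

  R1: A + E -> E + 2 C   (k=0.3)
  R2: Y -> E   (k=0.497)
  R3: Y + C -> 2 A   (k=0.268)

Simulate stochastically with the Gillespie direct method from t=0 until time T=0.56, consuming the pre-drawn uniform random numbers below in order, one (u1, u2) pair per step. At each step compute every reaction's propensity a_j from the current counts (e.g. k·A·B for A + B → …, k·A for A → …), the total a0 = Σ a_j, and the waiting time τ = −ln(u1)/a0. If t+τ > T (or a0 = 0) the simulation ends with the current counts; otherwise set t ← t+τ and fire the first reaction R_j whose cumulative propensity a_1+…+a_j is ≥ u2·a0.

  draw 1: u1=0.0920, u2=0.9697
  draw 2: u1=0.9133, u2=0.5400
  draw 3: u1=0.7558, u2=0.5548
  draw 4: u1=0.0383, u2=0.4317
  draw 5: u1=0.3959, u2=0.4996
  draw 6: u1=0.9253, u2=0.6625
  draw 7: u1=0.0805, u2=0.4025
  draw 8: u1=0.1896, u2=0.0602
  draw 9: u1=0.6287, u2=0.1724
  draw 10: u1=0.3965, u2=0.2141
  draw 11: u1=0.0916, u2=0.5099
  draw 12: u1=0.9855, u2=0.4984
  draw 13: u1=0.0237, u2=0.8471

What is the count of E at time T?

E at T = 9

t=0.000: A=6 Y=8 E=8 C=4
Draw 1: a1=14.400, a2=3.976, a3=8.576, a0=26.952; τ=−ln(0.0920)/26.952=0.089 → t=0.089; u2·a0=0.9697·26.952=26.135; a1+a2=18.376 < 26.135 ≤ a1+…+a3=26.952 → R3 fires; A=8 Y=7 E=8 C=3
Draw 2: a1=19.200, a2=3.479, a3=5.628, a0=28.307; τ=−ln(0.9133)/28.307=0.003 → t=0.092; u2·a0=0.5400·28.307=15.286 ≤ a1=19.200 → R1 fires; A=7 Y=7 E=8 C=5
Draw 3: a1=16.800, a2=3.479, a3=9.380, a0=29.659; τ=−ln(0.7558)/29.659=0.009 → t=0.101; u2·a0=0.5548·29.659=16.455 ≤ a1=16.800 → R1 fires; A=6 Y=7 E=8 C=7
Draw 4: a1=14.400, a2=3.479, a3=13.132, a0=31.011; τ=−ln(0.0383)/31.011=0.105 → t=0.206; u2·a0=0.4317·31.011=13.387 ≤ a1=14.400 → R1 fires; A=5 Y=7 E=8 C=9
Draw 5: a1=12.000, a2=3.479, a3=16.884, a0=32.363; τ=−ln(0.3959)/32.363=0.029 → t=0.235; u2·a0=0.4996·32.363=16.169; a1+a2=15.479 < 16.169 ≤ a1+…+a3=32.363 → R3 fires; A=7 Y=6 E=8 C=8
Draw 6: a1=16.800, a2=2.982, a3=12.864, a0=32.646; τ=−ln(0.9253)/32.646=0.002 → t=0.237; u2·a0=0.6625·32.646=21.628; a1+a2=19.782 < 21.628 ≤ a1+…+a3=32.646 → R3 fires; A=9 Y=5 E=8 C=7
Draw 7: a1=21.600, a2=2.485, a3=9.380, a0=33.465; τ=−ln(0.0805)/33.465=0.075 → t=0.313; u2·a0=0.4025·33.465=13.470 ≤ a1=21.600 → R1 fires; A=8 Y=5 E=8 C=9
Draw 8: a1=19.200, a2=2.485, a3=12.060, a0=33.745; τ=−ln(0.1896)/33.745=0.049 → t=0.362; u2·a0=0.0602·33.745=2.031 ≤ a1=19.200 → R1 fires; A=7 Y=5 E=8 C=11
Draw 9: a1=16.800, a2=2.485, a3=14.740, a0=34.025; τ=−ln(0.6287)/34.025=0.014 → t=0.376; u2·a0=0.1724·34.025=5.866 ≤ a1=16.800 → R1 fires; A=6 Y=5 E=8 C=13
Draw 10: a1=14.400, a2=2.485, a3=17.420, a0=34.305; τ=−ln(0.3965)/34.305=0.027 → t=0.403; u2·a0=0.2141·34.305=7.345 ≤ a1=14.400 → R1 fires; A=5 Y=5 E=8 C=15
Draw 11: a1=12.000, a2=2.485, a3=20.100, a0=34.585; τ=−ln(0.0916)/34.585=0.069 → t=0.472; u2·a0=0.5099·34.585=17.635; a1+a2=14.485 < 17.635 ≤ a1+…+a3=34.585 → R3 fires; A=7 Y=4 E=8 C=14
Draw 12: a1=16.800, a2=1.988, a3=15.008, a0=33.796; τ=−ln(0.9855)/33.796=0.000 → t=0.472; u2·a0=0.4984·33.796=16.844; a1=16.800 < 16.844 ≤ a1+a2=18.788 → R2 fires; A=7 Y=3 E=9 C=14
Draw 13: a1=18.900, a2=1.491, a3=11.256, a0=31.647; τ=−ln(0.0237)/31.647=0.118 → t=0.590 > T=0.56: stop.
Read off E at T=0.56: 9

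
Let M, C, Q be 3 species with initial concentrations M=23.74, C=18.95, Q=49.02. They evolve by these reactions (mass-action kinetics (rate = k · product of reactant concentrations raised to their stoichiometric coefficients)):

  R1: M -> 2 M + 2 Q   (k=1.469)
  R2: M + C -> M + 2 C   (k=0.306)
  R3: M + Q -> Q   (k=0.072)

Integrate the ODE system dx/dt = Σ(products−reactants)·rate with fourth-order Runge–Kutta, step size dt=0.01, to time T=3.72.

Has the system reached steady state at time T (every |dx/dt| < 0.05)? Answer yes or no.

RK4 with dt=0.01: 372 steps to T=3.72. Trajectory (selected grid times):
t=0.00: M=23.74 C=18.95 Q=49.02
t=0.41: M=7.48 C=119.83 Q=66.73
t=0.83: M=1.68 C=198.63 Q=71.58
t=1.24: M=0.36 C=221.37 Q=72.62
t=1.65: M=0.08 C=226.58 Q=72.84
t=2.07: M=0.02 C=227.72 Q=72.89
t=2.48: M=0.00 C=227.95 Q=72.90
t=2.89: M=0.00 C=228.00 Q=72.90
t=3.31: M=0.00 C=228.01 Q=72.90
t=3.72: M=0.00 C=228.01 Q=72.90
Rates at T: R1=0.0000, R2=0.0022, R3=0.0002
dx/dt at T (Σ net stoichiometry × rate): M=-0.0001, C=+0.0022, Q=+0.0001
Largest |dx/dt| is |+0.0022| (C) < 0.05 → steady.

Steady state at T: yes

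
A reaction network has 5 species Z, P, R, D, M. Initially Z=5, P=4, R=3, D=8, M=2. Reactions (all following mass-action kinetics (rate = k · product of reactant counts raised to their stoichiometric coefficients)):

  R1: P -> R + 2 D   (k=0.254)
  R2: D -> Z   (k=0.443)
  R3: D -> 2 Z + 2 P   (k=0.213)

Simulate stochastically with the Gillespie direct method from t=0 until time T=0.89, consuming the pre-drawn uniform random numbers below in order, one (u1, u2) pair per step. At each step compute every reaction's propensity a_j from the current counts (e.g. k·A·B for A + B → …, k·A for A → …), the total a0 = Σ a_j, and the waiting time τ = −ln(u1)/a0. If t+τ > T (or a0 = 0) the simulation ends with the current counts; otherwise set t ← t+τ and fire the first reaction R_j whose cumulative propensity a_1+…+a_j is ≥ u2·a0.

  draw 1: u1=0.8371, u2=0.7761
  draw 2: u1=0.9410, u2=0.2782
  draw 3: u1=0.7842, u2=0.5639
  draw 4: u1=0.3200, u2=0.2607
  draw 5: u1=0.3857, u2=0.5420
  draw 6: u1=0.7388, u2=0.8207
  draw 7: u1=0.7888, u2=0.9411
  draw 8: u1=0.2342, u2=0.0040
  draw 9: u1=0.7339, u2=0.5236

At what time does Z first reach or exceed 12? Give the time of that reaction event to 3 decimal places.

t=0.000: Z=5 P=4 R=3 D=8 M=2
Draw 1: a1=1.016, a2=3.544, a3=1.704, a0=6.264; τ=−ln(0.8371)/6.264=0.028 → t=0.028; u2·a0=0.7761·6.264=4.861; a1+a2=4.560 < 4.861 ≤ a1+…+a3=6.264 → R3 fires; Z=7 P=6 R=3 D=7 M=2
Draw 2: a1=1.524, a2=3.101, a3=1.491, a0=6.116; τ=−ln(0.9410)/6.116=0.010 → t=0.038; u2·a0=0.2782·6.116=1.701; a1=1.524 < 1.701 ≤ a1+a2=4.625 → R2 fires; Z=8 P=6 R=3 D=6 M=2
Draw 3: a1=1.524, a2=2.658, a3=1.278, a0=5.460; τ=−ln(0.7842)/5.460=0.045 → t=0.083; u2·a0=0.5639·5.460=3.079; a1=1.524 < 3.079 ≤ a1+a2=4.182 → R2 fires; Z=9 P=6 R=3 D=5 M=2
Draw 4: a1=1.524, a2=2.215, a3=1.065, a0=4.804; τ=−ln(0.3200)/4.804=0.237 → t=0.320; u2·a0=0.2607·4.804=1.252 ≤ a1=1.524 → R1 fires; Z=9 P=5 R=4 D=7 M=2
Draw 5: a1=1.270, a2=3.101, a3=1.491, a0=5.862; τ=−ln(0.3857)/5.862=0.163 → t=0.483; u2·a0=0.5420·5.862=3.177; a1=1.270 < 3.177 ≤ a1+a2=4.371 → R2 fires; Z=10 P=5 R=4 D=6 M=2
Draw 6: a1=1.270, a2=2.658, a3=1.278, a0=5.206; τ=−ln(0.7388)/5.206=0.058 → t=0.541; u2·a0=0.8207·5.206=4.273; a1+a2=3.928 < 4.273 ≤ a1+…+a3=5.206 → R3 fires; Z=12 P=7 R=4 D=5 M=2
Draw 7: a1=1.778, a2=2.215, a3=1.065, a0=5.058; τ=−ln(0.7888)/5.058=0.047 → t=0.588; u2·a0=0.9411·5.058=4.760; a1+a2=3.993 < 4.760 ≤ a1+…+a3=5.058 → R3 fires; Z=14 P=9 R=4 D=4 M=2
Draw 8: a1=2.286, a2=1.772, a3=0.852, a0=4.910; τ=−ln(0.2342)/4.910=0.296 → t=0.883; u2·a0=0.0040·4.910=0.020 ≤ a1=2.286 → R1 fires; Z=14 P=8 R=5 D=6 M=2
Draw 9: a1=2.032, a2=2.658, a3=1.278, a0=5.968; τ=−ln(0.7339)/5.968=0.052 → t=0.935 > T=0.89: stop.
Z first becomes ≥ 12 when it reaches 12 at the event at t=0.541.

Threshold first reached at t = 0.541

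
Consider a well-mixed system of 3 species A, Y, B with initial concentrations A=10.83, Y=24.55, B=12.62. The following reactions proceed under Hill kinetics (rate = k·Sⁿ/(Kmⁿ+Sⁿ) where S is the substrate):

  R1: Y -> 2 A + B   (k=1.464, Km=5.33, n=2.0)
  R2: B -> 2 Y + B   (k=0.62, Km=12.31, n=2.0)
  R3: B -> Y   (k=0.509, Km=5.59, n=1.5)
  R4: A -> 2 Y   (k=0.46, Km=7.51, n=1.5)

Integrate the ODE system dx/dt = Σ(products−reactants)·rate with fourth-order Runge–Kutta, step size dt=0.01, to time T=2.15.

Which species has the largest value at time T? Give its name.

Dominant species at T: Y

RK4 with dt=0.01: 215 steps to T=2.15. Trajectory (selected grid times):
t=0.00: A=10.83 Y=24.55 B=12.62
t=0.24: A=11.43 Y=24.61 B=12.86
t=0.48: A=12.03 Y=24.67 B=13.10
t=0.72: A=12.63 Y=24.74 B=13.34
t=0.96: A=13.22 Y=24.81 B=13.58
t=1.19: A=13.79 Y=24.89 B=13.81
t=1.43: A=14.38 Y=24.98 B=14.05
t=1.67: A=14.97 Y=25.07 B=14.29
t=1.91: A=15.56 Y=25.17 B=14.52
t=2.15: A=16.15 Y=25.27 B=14.76
At T=2.15: A=16.15 Y=25.27 B=14.76; the largest is Y.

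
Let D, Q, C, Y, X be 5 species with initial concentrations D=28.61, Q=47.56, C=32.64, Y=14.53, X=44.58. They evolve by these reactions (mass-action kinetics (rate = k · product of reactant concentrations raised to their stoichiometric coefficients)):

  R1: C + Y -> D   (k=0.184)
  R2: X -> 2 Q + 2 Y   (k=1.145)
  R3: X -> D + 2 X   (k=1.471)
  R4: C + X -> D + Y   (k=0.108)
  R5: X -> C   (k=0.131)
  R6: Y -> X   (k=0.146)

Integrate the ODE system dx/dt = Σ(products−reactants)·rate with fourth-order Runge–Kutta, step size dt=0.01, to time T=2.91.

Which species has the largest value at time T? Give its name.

Dominant species at T: Q

RK4 with dt=0.01: 291 steps to T=2.91. Trajectory (selected grid times):
t=0.00: D=28.61 Q=47.56 C=32.64 Y=14.53 X=44.58
t=0.32: D=77.04 Q=73.40 C=2.29 Y=37.93 X=32.74
t=0.65: D=97.06 Q=99.27 C=0.36 Y=60.12 X=36.26
t=0.97: D=117.05 Q=127.72 C=0.28 Y=84.31 X=41.63
t=1.29: D=140.13 Q=160.67 C=0.25 Y=111.60 X=48.59
t=1.62: D=168.15 Q=200.69 C=0.23 Y=144.09 X=57.69
t=1.94: D=200.45 Q=246.86 C=0.22 Y=181.01 X=68.69
t=2.26: D=239.03 Q=302.00 C=0.21 Y=224.68 X=82.27
t=2.59: D=286.92 Q=370.45 C=0.21 Y=278.50 X=99.50
t=2.91: D=343.01 Q=450.62 C=0.21 Y=341.22 X=119.97
At T=2.91: D=343.01 Q=450.62 C=0.21 Y=341.22 X=119.97; the largest is Q.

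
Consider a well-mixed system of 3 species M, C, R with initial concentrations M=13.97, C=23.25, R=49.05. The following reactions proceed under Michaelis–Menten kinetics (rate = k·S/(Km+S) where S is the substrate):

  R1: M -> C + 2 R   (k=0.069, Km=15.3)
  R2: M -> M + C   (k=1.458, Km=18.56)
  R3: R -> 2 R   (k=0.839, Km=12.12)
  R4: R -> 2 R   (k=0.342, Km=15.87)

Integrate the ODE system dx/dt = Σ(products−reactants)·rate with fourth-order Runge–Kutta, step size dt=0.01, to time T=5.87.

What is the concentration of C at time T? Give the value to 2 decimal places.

C at T = 27.10

RK4 with dt=0.01: 587 steps to T=5.87. Trajectory (selected grid times):
t=0.00: M=13.97 C=23.25 R=49.05
t=0.65: M=13.95 C=23.68 R=49.70
t=1.30: M=13.93 C=24.11 R=50.35
t=1.96: M=13.91 C=24.54 R=51.01
t=2.61: M=13.88 C=24.97 R=51.67
t=3.26: M=13.86 C=25.39 R=52.32
t=3.91: M=13.84 C=25.82 R=52.98
t=4.57: M=13.82 C=26.25 R=53.65
t=5.22: M=13.80 C=26.68 R=54.31
t=5.87: M=13.78 C=27.10 R=54.97
Read off C at T=5.87: 27.10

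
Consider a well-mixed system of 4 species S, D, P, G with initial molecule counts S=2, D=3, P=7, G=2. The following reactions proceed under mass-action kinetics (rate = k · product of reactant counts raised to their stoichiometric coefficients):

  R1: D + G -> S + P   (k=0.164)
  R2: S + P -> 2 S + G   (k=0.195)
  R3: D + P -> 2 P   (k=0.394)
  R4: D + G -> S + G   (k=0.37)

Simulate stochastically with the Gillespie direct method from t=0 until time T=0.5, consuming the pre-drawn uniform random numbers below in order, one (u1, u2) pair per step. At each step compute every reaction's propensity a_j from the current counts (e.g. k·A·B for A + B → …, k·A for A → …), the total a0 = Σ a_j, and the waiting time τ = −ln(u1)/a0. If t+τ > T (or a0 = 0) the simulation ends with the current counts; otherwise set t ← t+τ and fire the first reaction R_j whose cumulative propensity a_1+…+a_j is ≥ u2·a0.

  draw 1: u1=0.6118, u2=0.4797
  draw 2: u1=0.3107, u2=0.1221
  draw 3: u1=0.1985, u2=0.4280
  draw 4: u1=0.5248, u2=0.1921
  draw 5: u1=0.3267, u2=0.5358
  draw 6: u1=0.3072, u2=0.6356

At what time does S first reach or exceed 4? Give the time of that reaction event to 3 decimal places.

Threshold first reached at t = 0.330

t=0.000: S=2 D=3 P=7 G=2
Draw 1: a1=0.984, a2=2.730, a3=8.274, a4=2.220, a0=14.208; τ=−ln(0.6118)/14.208=0.035 → t=0.035; u2·a0=0.4797·14.208=6.816; a1+a2=3.714 < 6.816 ≤ a1+…+a3=11.988 → R3 fires; S=2 D=2 P=8 G=2
Draw 2: a1=0.656, a2=3.120, a3=6.304, a4=1.480, a0=11.560; τ=−ln(0.3107)/11.560=0.101 → t=0.136; u2·a0=0.1221·11.560=1.411; a1=0.656 < 1.411 ≤ a1+a2=3.776 → R2 fires; S=3 D=2 P=7 G=3
Draw 3: a1=0.984, a2=4.095, a3=5.516, a4=2.220, a0=12.815; τ=−ln(0.1985)/12.815=0.126 → t=0.262; u2·a0=0.4280·12.815=5.485; a1+a2=5.079 < 5.485 ≤ a1+…+a3=10.595 → R3 fires; S=3 D=1 P=8 G=3
Draw 4: a1=0.492, a2=4.680, a3=3.152, a4=1.110, a0=9.434; τ=−ln(0.5248)/9.434=0.068 → t=0.330; u2·a0=0.1921·9.434=1.812; a1=0.492 < 1.812 ≤ a1+a2=5.172 → R2 fires; S=4 D=1 P=7 G=4
Draw 5: a1=0.656, a2=5.460, a3=2.758, a4=1.480, a0=10.354; τ=−ln(0.3267)/10.354=0.108 → t=0.438; u2·a0=0.5358·10.354=5.548; a1=0.656 < 5.548 ≤ a1+a2=6.116 → R2 fires; S=5 D=1 P=6 G=5
Draw 6: a1=0.820, a2=5.850, a3=2.364, a4=1.850, a0=10.884; τ=−ln(0.3072)/10.884=0.108 → t=0.547 > T=0.5: stop.
S first becomes ≥ 4 when it reaches 4 at the event at t=0.330.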